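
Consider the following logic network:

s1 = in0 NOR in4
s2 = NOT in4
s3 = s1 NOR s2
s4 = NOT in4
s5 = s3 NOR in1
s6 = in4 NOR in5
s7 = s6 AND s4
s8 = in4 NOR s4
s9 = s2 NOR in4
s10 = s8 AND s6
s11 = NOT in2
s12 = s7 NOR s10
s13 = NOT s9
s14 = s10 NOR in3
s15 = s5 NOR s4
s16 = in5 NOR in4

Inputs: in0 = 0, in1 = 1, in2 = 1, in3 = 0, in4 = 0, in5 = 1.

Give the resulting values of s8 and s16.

s4 = NOT in4 = NOT 0 = 1
s8 = in4 NOR s4 = 0 NOR 1 = 0
s16 = in5 NOR in4 = 1 NOR 0 = 0

s8 = 0; s16 = 0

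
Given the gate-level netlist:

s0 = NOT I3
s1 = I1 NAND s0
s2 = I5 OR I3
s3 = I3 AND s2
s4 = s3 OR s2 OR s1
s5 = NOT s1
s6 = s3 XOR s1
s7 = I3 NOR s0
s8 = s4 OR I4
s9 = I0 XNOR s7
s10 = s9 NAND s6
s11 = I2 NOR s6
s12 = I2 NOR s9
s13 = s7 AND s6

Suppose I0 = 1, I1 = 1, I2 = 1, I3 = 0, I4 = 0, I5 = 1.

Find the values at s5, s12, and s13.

s0 = NOT I3 = NOT 0 = 1
s1 = I1 NAND s0 = 1 NAND 1 = 0
s2 = I5 OR I3 = 1 OR 0 = 1
s3 = I3 AND s2 = 0 AND 1 = 0
s5 = NOT s1 = NOT 0 = 1
s6 = s3 XOR s1 = 0 XOR 0 = 0
s7 = I3 NOR s0 = 0 NOR 1 = 0
s9 = I0 XNOR s7 = 1 XNOR 0 = 0
s12 = I2 NOR s9 = 1 NOR 0 = 0
s13 = s7 AND s6 = 0 AND 0 = 0

s5 = 1; s12 = 0; s13 = 0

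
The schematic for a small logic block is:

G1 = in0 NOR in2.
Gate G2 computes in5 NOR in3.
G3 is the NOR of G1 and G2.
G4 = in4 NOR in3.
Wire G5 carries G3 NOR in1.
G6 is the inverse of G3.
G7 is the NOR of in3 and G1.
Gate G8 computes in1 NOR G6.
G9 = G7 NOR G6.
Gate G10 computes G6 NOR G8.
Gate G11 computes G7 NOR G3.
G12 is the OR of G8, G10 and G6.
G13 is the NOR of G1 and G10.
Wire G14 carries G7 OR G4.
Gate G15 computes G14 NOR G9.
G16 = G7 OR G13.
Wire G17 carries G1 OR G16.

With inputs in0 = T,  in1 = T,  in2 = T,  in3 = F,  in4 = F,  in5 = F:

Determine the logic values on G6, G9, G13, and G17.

G1 = in0 NOR in2 = T NOR T = F
G2 = in5 NOR in3 = F NOR F = T
G3 = G1 NOR G2 = F NOR T = F
G6 = NOT G3 = NOT F = T
G7 = in3 NOR G1 = F NOR F = T
G8 = in1 NOR G6 = T NOR T = F
G9 = G7 NOR G6 = T NOR T = F
G10 = G6 NOR G8 = T NOR F = F
G13 = G1 NOR G10 = F NOR F = T
G16 = G7 OR G13 = T OR T = T
G17 = G1 OR G16 = F OR T = T

G6 = T  G9 = F  G13 = T  G17 = T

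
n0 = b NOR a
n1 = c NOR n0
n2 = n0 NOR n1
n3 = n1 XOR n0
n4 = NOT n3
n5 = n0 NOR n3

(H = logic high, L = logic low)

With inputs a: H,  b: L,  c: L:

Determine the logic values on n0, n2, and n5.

n0 = L, n2 = L, n5 = L

n0 = b NOR a = L NOR H = L
n1 = c NOR n0 = L NOR L = H
n2 = n0 NOR n1 = L NOR H = L
n3 = n1 XOR n0 = H XOR L = H
n5 = n0 NOR n3 = L NOR H = L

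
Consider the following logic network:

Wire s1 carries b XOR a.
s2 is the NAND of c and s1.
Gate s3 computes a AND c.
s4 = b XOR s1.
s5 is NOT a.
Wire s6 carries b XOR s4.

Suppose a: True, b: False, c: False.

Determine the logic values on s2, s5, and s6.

s2 = True, s5 = False, s6 = True

s1 = b XOR a = False XOR True = True
s2 = c NAND s1 = False NAND True = True
s4 = b XOR s1 = False XOR True = True
s5 = NOT a = NOT True = False
s6 = b XOR s4 = False XOR True = True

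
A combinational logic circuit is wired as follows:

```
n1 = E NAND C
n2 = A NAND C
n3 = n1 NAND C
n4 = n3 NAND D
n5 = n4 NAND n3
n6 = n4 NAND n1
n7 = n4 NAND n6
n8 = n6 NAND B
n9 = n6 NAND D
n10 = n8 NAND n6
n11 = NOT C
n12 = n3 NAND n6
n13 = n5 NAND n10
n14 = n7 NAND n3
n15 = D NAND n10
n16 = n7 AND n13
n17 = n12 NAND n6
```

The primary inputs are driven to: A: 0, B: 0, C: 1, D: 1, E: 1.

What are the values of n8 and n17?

n8 = 1, n17 = 1

n1 = E NAND C = 1 NAND 1 = 0
n3 = n1 NAND C = 0 NAND 1 = 1
n4 = n3 NAND D = 1 NAND 1 = 0
n6 = n4 NAND n1 = 0 NAND 0 = 1
n8 = n6 NAND B = 1 NAND 0 = 1
n12 = n3 NAND n6 = 1 NAND 1 = 0
n17 = n12 NAND n6 = 0 NAND 1 = 1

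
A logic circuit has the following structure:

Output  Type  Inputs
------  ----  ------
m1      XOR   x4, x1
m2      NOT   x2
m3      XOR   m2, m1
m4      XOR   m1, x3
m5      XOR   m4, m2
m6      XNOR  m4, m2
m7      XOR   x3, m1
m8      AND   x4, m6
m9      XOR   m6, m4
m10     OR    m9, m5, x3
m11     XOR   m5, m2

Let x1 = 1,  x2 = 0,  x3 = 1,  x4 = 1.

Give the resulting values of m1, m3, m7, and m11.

m1 = 0  m3 = 1  m7 = 1  m11 = 1

m1 = x4 XOR x1 = 1 XOR 1 = 0
m2 = NOT x2 = NOT 0 = 1
m3 = m2 XOR m1 = 1 XOR 0 = 1
m4 = m1 XOR x3 = 0 XOR 1 = 1
m5 = m4 XOR m2 = 1 XOR 1 = 0
m7 = x3 XOR m1 = 1 XOR 0 = 1
m11 = m5 XOR m2 = 0 XOR 1 = 1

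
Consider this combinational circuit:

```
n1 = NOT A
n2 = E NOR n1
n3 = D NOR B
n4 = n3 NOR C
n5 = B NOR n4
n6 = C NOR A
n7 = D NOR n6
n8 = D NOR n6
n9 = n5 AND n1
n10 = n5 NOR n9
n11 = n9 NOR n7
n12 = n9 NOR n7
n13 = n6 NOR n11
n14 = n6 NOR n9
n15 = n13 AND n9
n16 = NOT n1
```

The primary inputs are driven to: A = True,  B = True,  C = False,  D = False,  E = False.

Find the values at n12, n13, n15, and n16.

n1 = NOT A = NOT True = False
n3 = D NOR B = False NOR True = False
n4 = n3 NOR C = False NOR False = True
n5 = B NOR n4 = True NOR True = False
n6 = C NOR A = False NOR True = False
n7 = D NOR n6 = False NOR False = True
n9 = n5 AND n1 = False AND False = False
n11 = n9 NOR n7 = False NOR True = False
n12 = n9 NOR n7 = False NOR True = False
n13 = n6 NOR n11 = False NOR False = True
n15 = n13 AND n9 = True AND False = False
n16 = NOT n1 = NOT False = True

n12 = False, n13 = True, n15 = False, n16 = True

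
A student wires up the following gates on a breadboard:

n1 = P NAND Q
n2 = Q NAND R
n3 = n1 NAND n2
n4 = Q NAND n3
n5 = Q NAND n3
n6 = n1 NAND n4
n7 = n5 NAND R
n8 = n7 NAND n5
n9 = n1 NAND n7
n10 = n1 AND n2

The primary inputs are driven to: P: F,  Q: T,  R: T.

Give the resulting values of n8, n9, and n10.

n1 = P NAND Q = F NAND T = T
n2 = Q NAND R = T NAND T = F
n3 = n1 NAND n2 = T NAND F = T
n5 = Q NAND n3 = T NAND T = F
n7 = n5 NAND R = F NAND T = T
n8 = n7 NAND n5 = T NAND F = T
n9 = n1 NAND n7 = T NAND T = F
n10 = n1 AND n2 = T AND F = F

n8 = T, n9 = F, n10 = F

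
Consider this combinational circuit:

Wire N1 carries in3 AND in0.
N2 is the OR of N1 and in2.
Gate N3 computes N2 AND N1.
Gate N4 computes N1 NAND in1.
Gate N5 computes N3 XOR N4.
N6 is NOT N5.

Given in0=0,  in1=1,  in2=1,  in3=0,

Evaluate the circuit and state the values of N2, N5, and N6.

N1 = in3 AND in0 = 0 AND 0 = 0
N2 = N1 OR in2 = 0 OR 1 = 1
N3 = N2 AND N1 = 1 AND 0 = 0
N4 = N1 NAND in1 = 0 NAND 1 = 1
N5 = N3 XOR N4 = 0 XOR 1 = 1
N6 = NOT N5 = NOT 1 = 0

N2 = 1, N5 = 1, N6 = 0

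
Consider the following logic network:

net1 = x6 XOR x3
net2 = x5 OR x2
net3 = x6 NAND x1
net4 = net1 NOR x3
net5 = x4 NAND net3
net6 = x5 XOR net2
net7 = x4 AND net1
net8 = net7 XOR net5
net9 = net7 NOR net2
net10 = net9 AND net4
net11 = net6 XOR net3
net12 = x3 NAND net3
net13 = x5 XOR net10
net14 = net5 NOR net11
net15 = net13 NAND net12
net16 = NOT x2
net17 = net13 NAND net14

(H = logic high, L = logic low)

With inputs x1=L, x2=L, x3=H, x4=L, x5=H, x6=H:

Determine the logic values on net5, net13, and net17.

net5 = H; net13 = H; net17 = H

net1 = x6 XOR x3 = H XOR H = L
net2 = x5 OR x2 = H OR L = H
net3 = x6 NAND x1 = H NAND L = H
net4 = net1 NOR x3 = L NOR H = L
net5 = x4 NAND net3 = L NAND H = H
net6 = x5 XOR net2 = H XOR H = L
net7 = x4 AND net1 = L AND L = L
net9 = net7 NOR net2 = L NOR H = L
net10 = net9 AND net4 = L AND L = L
net11 = net6 XOR net3 = L XOR H = H
net13 = x5 XOR net10 = H XOR L = H
net14 = net5 NOR net11 = H NOR H = L
net17 = net13 NAND net14 = H NAND L = H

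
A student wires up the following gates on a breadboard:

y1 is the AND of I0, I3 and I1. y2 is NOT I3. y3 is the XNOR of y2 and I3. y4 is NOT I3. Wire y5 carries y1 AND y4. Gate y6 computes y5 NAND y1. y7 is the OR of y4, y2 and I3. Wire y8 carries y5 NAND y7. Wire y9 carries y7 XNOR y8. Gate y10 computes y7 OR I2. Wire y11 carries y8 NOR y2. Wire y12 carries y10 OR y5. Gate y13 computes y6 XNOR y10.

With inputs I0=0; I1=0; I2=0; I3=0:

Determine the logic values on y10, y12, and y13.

y10 = 1, y12 = 1, y13 = 1

y1 = I0 AND I3 AND I1 = 0 AND 0 AND 0 = 0
y2 = NOT I3 = NOT 0 = 1
y4 = NOT I3 = NOT 0 = 1
y5 = y1 AND y4 = 0 AND 1 = 0
y6 = y5 NAND y1 = 0 NAND 0 = 1
y7 = y4 OR y2 OR I3 = 1 OR 1 OR 0 = 1
y10 = y7 OR I2 = 1 OR 0 = 1
y12 = y10 OR y5 = 1 OR 0 = 1
y13 = y6 XNOR y10 = 1 XNOR 1 = 1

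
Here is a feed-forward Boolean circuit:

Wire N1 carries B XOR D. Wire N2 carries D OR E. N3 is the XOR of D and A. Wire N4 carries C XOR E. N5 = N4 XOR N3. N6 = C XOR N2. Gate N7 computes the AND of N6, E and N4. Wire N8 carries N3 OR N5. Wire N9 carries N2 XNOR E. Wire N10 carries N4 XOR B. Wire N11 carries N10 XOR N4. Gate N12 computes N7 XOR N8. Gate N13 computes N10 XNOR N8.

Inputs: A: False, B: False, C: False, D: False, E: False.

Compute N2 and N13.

N2 = D OR E = False OR False = False
N3 = D XOR A = False XOR False = False
N4 = C XOR E = False XOR False = False
N5 = N4 XOR N3 = False XOR False = False
N8 = N3 OR N5 = False OR False = False
N10 = N4 XOR B = False XOR False = False
N13 = N10 XNOR N8 = False XNOR False = True

N2 = False  N13 = True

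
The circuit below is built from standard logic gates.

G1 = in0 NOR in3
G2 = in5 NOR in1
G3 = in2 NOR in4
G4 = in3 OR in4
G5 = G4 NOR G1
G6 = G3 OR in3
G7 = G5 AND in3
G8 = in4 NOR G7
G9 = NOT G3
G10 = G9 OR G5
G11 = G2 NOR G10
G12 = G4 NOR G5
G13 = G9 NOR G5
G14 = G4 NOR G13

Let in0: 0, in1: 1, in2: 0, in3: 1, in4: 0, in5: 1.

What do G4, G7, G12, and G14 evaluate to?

G4 = 1, G7 = 0, G12 = 0, G14 = 0

G1 = in0 NOR in3 = 0 NOR 1 = 0
G3 = in2 NOR in4 = 0 NOR 0 = 1
G4 = in3 OR in4 = 1 OR 0 = 1
G5 = G4 NOR G1 = 1 NOR 0 = 0
G7 = G5 AND in3 = 0 AND 1 = 0
G9 = NOT G3 = NOT 1 = 0
G12 = G4 NOR G5 = 1 NOR 0 = 0
G13 = G9 NOR G5 = 0 NOR 0 = 1
G14 = G4 NOR G13 = 1 NOR 1 = 0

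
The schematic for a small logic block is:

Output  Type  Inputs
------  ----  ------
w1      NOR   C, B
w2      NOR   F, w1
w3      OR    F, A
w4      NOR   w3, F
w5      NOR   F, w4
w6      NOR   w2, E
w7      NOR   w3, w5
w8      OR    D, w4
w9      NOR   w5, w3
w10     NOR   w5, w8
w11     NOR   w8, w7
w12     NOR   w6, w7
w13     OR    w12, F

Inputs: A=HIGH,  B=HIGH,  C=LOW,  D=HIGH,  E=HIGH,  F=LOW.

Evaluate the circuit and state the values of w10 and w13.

w10 = LOW, w13 = HIGH

w1 = C NOR B = LOW NOR HIGH = LOW
w2 = F NOR w1 = LOW NOR LOW = HIGH
w3 = F OR A = LOW OR HIGH = HIGH
w4 = w3 NOR F = HIGH NOR LOW = LOW
w5 = F NOR w4 = LOW NOR LOW = HIGH
w6 = w2 NOR E = HIGH NOR HIGH = LOW
w7 = w3 NOR w5 = HIGH NOR HIGH = LOW
w8 = D OR w4 = HIGH OR LOW = HIGH
w10 = w5 NOR w8 = HIGH NOR HIGH = LOW
w12 = w6 NOR w7 = LOW NOR LOW = HIGH
w13 = w12 OR F = HIGH OR LOW = HIGH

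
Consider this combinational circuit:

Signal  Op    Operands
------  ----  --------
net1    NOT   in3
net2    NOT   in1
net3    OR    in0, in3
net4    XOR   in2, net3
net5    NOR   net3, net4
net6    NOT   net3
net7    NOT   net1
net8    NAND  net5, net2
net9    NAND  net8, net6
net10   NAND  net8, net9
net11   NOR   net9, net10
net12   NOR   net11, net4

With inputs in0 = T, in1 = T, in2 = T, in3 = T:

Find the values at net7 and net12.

net7 = T, net12 = T

net1 = NOT in3 = NOT T = F
net2 = NOT in1 = NOT T = F
net3 = in0 OR in3 = T OR T = T
net4 = in2 XOR net3 = T XOR T = F
net5 = net3 NOR net4 = T NOR F = F
net6 = NOT net3 = NOT T = F
net7 = NOT net1 = NOT F = T
net8 = net5 NAND net2 = F NAND F = T
net9 = net8 NAND net6 = T NAND F = T
net10 = net8 NAND net9 = T NAND T = F
net11 = net9 NOR net10 = T NOR F = F
net12 = net11 NOR net4 = F NOR F = T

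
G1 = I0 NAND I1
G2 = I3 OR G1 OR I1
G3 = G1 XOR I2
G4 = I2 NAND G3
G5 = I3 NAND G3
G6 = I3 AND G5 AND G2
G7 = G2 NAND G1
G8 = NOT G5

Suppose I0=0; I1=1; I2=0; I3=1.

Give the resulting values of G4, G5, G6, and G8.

G4 = 1, G5 = 0, G6 = 0, G8 = 1

G1 = I0 NAND I1 = 0 NAND 1 = 1
G2 = I3 OR G1 OR I1 = 1 OR 1 OR 1 = 1
G3 = G1 XOR I2 = 1 XOR 0 = 1
G4 = I2 NAND G3 = 0 NAND 1 = 1
G5 = I3 NAND G3 = 1 NAND 1 = 0
G6 = I3 AND G5 AND G2 = 1 AND 0 AND 1 = 0
G8 = NOT G5 = NOT 0 = 1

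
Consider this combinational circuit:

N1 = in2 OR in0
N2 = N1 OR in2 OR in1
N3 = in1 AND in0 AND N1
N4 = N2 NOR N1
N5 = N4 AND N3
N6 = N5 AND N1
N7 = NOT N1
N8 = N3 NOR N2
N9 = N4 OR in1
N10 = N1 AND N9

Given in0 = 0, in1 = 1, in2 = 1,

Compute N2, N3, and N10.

N2 = 1; N3 = 0; N10 = 1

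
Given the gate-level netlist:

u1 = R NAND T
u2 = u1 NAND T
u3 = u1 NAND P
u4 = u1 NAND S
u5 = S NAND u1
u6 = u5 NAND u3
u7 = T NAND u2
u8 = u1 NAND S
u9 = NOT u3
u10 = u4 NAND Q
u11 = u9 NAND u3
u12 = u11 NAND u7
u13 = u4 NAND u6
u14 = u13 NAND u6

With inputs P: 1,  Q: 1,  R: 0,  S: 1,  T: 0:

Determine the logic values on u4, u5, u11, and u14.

u4 = 0  u5 = 0  u11 = 1  u14 = 0

u1 = R NAND T = 0 NAND 0 = 1
u3 = u1 NAND P = 1 NAND 1 = 0
u4 = u1 NAND S = 1 NAND 1 = 0
u5 = S NAND u1 = 1 NAND 1 = 0
u6 = u5 NAND u3 = 0 NAND 0 = 1
u9 = NOT u3 = NOT 0 = 1
u11 = u9 NAND u3 = 1 NAND 0 = 1
u13 = u4 NAND u6 = 0 NAND 1 = 1
u14 = u13 NAND u6 = 1 NAND 1 = 0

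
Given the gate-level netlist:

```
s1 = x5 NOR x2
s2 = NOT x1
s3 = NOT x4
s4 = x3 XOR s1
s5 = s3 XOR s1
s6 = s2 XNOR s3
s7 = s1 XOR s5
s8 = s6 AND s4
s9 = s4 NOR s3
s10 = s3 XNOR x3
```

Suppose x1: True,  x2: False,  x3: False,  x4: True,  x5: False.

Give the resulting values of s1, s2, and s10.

s1 = True  s2 = False  s10 = True

s1 = x5 NOR x2 = False NOR False = True
s2 = NOT x1 = NOT True = False
s3 = NOT x4 = NOT True = False
s10 = s3 XNOR x3 = False XNOR False = True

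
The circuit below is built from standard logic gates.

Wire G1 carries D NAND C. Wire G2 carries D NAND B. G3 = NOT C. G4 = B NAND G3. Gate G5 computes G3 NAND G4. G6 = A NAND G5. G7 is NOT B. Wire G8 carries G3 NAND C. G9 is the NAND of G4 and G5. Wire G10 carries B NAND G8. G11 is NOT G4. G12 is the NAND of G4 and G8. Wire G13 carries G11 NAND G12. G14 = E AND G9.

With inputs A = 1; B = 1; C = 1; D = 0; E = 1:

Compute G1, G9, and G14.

G1 = 1  G9 = 0  G14 = 0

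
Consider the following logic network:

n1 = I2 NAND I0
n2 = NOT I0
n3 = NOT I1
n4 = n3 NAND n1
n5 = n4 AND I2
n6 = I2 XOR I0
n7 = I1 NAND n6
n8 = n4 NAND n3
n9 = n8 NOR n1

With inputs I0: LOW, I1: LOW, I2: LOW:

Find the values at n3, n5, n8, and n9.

n1 = I2 NAND I0 = LOW NAND LOW = HIGH
n3 = NOT I1 = NOT LOW = HIGH
n4 = n3 NAND n1 = HIGH NAND HIGH = LOW
n5 = n4 AND I2 = LOW AND LOW = LOW
n8 = n4 NAND n3 = LOW NAND HIGH = HIGH
n9 = n8 NOR n1 = HIGH NOR HIGH = LOW

n3 = HIGH, n5 = LOW, n8 = HIGH, n9 = LOW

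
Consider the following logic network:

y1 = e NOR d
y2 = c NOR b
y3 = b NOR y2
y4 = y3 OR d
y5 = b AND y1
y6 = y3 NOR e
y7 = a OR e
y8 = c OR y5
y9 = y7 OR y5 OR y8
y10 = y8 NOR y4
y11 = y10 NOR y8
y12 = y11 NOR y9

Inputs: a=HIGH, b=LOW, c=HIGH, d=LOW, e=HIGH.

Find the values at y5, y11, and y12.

y1 = e NOR d = HIGH NOR LOW = LOW
y2 = c NOR b = HIGH NOR LOW = LOW
y3 = b NOR y2 = LOW NOR LOW = HIGH
y4 = y3 OR d = HIGH OR LOW = HIGH
y5 = b AND y1 = LOW AND LOW = LOW
y7 = a OR e = HIGH OR HIGH = HIGH
y8 = c OR y5 = HIGH OR LOW = HIGH
y9 = y7 OR y5 OR y8 = HIGH OR LOW OR HIGH = HIGH
y10 = y8 NOR y4 = HIGH NOR HIGH = LOW
y11 = y10 NOR y8 = LOW NOR HIGH = LOW
y12 = y11 NOR y9 = LOW NOR HIGH = LOW

y5 = LOW; y11 = LOW; y12 = LOW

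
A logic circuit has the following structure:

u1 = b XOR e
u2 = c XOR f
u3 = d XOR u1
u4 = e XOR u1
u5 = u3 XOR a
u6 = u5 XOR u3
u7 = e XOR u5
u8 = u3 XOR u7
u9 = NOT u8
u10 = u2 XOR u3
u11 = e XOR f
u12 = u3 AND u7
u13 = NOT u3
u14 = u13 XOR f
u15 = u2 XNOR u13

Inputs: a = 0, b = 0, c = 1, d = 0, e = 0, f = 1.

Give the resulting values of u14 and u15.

u14 = 0, u15 = 0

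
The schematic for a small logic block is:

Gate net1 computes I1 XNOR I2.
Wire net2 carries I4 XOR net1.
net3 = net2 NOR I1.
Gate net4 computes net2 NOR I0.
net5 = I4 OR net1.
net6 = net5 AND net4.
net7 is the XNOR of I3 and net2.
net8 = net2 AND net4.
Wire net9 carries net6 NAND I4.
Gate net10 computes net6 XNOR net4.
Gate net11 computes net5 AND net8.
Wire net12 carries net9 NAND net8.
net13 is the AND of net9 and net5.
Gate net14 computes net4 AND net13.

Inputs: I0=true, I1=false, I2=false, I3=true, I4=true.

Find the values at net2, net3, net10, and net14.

net2 = false, net3 = true, net10 = true, net14 = false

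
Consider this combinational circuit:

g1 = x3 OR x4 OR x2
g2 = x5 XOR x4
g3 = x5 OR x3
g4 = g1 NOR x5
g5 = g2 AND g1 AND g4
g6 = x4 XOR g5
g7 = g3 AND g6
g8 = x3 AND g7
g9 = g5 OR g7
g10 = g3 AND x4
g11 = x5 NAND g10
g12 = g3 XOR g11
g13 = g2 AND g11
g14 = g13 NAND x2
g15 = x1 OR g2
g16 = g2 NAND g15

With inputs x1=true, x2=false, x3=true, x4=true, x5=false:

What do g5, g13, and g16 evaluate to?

g1 = x3 OR x4 OR x2 = true OR true OR false = true
g2 = x5 XOR x4 = false XOR true = true
g3 = x5 OR x3 = false OR true = true
g4 = g1 NOR x5 = true NOR false = false
g5 = g2 AND g1 AND g4 = true AND true AND false = false
g10 = g3 AND x4 = true AND true = true
g11 = x5 NAND g10 = false NAND true = true
g13 = g2 AND g11 = true AND true = true
g15 = x1 OR g2 = true OR true = true
g16 = g2 NAND g15 = true NAND true = false

g5 = false; g13 = true; g16 = false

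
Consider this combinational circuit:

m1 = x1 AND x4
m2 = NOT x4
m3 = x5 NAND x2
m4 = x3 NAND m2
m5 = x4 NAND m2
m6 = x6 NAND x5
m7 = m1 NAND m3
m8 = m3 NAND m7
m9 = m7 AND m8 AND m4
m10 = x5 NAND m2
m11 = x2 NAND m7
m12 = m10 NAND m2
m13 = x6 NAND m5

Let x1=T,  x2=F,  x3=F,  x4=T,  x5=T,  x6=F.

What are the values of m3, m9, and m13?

m3 = T; m9 = F; m13 = T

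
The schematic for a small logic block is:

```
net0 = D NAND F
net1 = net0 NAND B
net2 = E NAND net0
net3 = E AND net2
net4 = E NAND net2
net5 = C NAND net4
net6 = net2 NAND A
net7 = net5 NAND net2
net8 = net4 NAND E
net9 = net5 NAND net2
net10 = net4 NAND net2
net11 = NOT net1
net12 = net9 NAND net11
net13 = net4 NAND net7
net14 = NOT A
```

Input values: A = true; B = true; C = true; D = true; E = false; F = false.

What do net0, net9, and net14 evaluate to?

net0 = D NAND F = true NAND false = true
net2 = E NAND net0 = false NAND true = true
net4 = E NAND net2 = false NAND true = true
net5 = C NAND net4 = true NAND true = false
net9 = net5 NAND net2 = false NAND true = true
net14 = NOT A = NOT true = false

net0 = true, net9 = true, net14 = false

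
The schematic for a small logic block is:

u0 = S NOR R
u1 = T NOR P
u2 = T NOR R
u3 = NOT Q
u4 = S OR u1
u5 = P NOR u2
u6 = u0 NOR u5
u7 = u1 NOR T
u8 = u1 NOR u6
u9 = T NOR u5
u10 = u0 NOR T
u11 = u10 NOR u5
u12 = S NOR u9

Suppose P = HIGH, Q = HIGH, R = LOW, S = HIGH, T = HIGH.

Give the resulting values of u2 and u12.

u2 = T NOR R = HIGH NOR LOW = LOW
u5 = P NOR u2 = HIGH NOR LOW = LOW
u9 = T NOR u5 = HIGH NOR LOW = LOW
u12 = S NOR u9 = HIGH NOR LOW = LOW

u2 = LOW  u12 = LOW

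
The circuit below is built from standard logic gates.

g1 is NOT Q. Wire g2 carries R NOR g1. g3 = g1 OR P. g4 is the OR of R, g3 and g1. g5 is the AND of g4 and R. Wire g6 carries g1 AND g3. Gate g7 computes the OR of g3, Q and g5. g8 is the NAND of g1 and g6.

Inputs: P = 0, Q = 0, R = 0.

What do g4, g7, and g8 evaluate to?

g1 = NOT Q = NOT 0 = 1
g3 = g1 OR P = 1 OR 0 = 1
g4 = R OR g3 OR g1 = 0 OR 1 OR 1 = 1
g5 = g4 AND R = 1 AND 0 = 0
g6 = g1 AND g3 = 1 AND 1 = 1
g7 = g3 OR Q OR g5 = 1 OR 0 OR 0 = 1
g8 = g1 NAND g6 = 1 NAND 1 = 0

g4 = 1  g7 = 1  g8 = 0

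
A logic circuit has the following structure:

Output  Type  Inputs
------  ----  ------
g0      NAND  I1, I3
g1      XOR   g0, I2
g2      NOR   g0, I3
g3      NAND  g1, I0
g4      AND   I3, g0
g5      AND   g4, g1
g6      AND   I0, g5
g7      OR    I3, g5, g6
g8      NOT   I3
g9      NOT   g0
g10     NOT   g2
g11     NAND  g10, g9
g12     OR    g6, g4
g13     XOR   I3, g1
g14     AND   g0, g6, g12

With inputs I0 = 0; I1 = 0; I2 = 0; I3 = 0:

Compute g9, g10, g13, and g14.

g0 = I1 NAND I3 = 0 NAND 0 = 1
g1 = g0 XOR I2 = 1 XOR 0 = 1
g2 = g0 NOR I3 = 1 NOR 0 = 0
g4 = I3 AND g0 = 0 AND 1 = 0
g5 = g4 AND g1 = 0 AND 1 = 0
g6 = I0 AND g5 = 0 AND 0 = 0
g9 = NOT g0 = NOT 1 = 0
g10 = NOT g2 = NOT 0 = 1
g12 = g6 OR g4 = 0 OR 0 = 0
g13 = I3 XOR g1 = 0 XOR 1 = 1
g14 = g0 AND g6 AND g12 = 1 AND 0 AND 0 = 0

g9 = 0  g10 = 1  g13 = 1  g14 = 0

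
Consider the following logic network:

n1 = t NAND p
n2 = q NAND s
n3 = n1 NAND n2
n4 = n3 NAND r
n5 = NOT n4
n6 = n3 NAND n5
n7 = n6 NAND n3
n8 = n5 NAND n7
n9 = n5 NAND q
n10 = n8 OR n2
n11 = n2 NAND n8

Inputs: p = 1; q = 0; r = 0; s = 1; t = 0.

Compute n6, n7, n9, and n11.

n1 = t NAND p = 0 NAND 1 = 1
n2 = q NAND s = 0 NAND 1 = 1
n3 = n1 NAND n2 = 1 NAND 1 = 0
n4 = n3 NAND r = 0 NAND 0 = 1
n5 = NOT n4 = NOT 1 = 0
n6 = n3 NAND n5 = 0 NAND 0 = 1
n7 = n6 NAND n3 = 1 NAND 0 = 1
n8 = n5 NAND n7 = 0 NAND 1 = 1
n9 = n5 NAND q = 0 NAND 0 = 1
n11 = n2 NAND n8 = 1 NAND 1 = 0

n6 = 1, n7 = 1, n9 = 1, n11 = 0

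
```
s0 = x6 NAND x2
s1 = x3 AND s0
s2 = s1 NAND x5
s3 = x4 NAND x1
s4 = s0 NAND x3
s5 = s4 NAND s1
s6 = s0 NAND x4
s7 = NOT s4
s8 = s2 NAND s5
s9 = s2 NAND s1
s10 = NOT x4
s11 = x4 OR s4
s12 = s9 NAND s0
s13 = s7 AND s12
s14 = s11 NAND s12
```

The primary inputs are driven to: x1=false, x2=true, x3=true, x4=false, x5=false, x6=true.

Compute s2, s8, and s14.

s2 = true, s8 = false, s14 = false

s0 = x6 NAND x2 = true NAND true = false
s1 = x3 AND s0 = true AND false = false
s2 = s1 NAND x5 = false NAND false = true
s4 = s0 NAND x3 = false NAND true = true
s5 = s4 NAND s1 = true NAND false = true
s8 = s2 NAND s5 = true NAND true = false
s9 = s2 NAND s1 = true NAND false = true
s11 = x4 OR s4 = false OR true = true
s12 = s9 NAND s0 = true NAND false = true
s14 = s11 NAND s12 = true NAND true = false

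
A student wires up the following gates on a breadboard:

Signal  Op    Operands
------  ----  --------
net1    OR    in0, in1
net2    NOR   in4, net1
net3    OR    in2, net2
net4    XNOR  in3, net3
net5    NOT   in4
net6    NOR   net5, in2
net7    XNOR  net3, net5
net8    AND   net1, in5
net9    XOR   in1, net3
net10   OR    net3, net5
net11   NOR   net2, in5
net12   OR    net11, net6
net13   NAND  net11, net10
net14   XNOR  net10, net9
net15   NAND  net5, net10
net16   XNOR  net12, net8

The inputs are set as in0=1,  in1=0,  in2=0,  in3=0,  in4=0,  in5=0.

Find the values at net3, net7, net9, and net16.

net3 = 0; net7 = 0; net9 = 0; net16 = 0

net1 = in0 OR in1 = 1 OR 0 = 1
net2 = in4 NOR net1 = 0 NOR 1 = 0
net3 = in2 OR net2 = 0 OR 0 = 0
net5 = NOT in4 = NOT 0 = 1
net6 = net5 NOR in2 = 1 NOR 0 = 0
net7 = net3 XNOR net5 = 0 XNOR 1 = 0
net8 = net1 AND in5 = 1 AND 0 = 0
net9 = in1 XOR net3 = 0 XOR 0 = 0
net11 = net2 NOR in5 = 0 NOR 0 = 1
net12 = net11 OR net6 = 1 OR 0 = 1
net16 = net12 XNOR net8 = 1 XNOR 0 = 0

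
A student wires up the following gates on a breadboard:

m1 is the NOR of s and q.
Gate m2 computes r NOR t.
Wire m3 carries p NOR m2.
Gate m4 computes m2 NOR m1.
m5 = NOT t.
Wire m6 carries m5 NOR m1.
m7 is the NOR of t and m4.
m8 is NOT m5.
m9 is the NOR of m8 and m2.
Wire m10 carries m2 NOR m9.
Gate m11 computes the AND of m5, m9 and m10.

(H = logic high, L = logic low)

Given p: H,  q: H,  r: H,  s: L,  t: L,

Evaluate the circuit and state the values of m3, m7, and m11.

m3 = L, m7 = L, m11 = L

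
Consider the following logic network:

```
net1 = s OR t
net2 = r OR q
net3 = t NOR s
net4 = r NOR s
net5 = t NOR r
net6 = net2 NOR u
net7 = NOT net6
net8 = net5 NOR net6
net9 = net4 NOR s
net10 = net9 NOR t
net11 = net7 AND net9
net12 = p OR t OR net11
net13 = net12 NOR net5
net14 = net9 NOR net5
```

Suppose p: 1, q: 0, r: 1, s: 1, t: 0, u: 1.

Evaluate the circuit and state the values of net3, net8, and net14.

net2 = r OR q = 1 OR 0 = 1
net3 = t NOR s = 0 NOR 1 = 0
net4 = r NOR s = 1 NOR 1 = 0
net5 = t NOR r = 0 NOR 1 = 0
net6 = net2 NOR u = 1 NOR 1 = 0
net8 = net5 NOR net6 = 0 NOR 0 = 1
net9 = net4 NOR s = 0 NOR 1 = 0
net14 = net9 NOR net5 = 0 NOR 0 = 1

net3 = 0, net8 = 1, net14 = 1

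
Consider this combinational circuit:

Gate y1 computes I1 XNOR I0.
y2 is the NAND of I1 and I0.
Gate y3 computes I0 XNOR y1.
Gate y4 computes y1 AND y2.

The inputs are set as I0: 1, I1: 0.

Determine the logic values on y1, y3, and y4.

y1 = I1 XNOR I0 = 0 XNOR 1 = 0
y2 = I1 NAND I0 = 0 NAND 1 = 1
y3 = I0 XNOR y1 = 1 XNOR 0 = 0
y4 = y1 AND y2 = 0 AND 1 = 0

y1 = 0, y3 = 0, y4 = 0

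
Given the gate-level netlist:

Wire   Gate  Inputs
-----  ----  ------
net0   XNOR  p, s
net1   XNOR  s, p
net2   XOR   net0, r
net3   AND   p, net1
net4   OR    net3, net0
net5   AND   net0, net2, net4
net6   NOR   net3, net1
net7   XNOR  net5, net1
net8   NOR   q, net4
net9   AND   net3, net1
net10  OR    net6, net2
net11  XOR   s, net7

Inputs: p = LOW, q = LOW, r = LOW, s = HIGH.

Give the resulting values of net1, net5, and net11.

net1 = LOW, net5 = LOW, net11 = LOW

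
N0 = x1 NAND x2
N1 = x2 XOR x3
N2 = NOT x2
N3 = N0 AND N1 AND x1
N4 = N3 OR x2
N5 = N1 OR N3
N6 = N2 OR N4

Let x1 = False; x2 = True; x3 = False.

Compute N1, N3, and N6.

N0 = x1 NAND x2 = False NAND True = True
N1 = x2 XOR x3 = True XOR False = True
N2 = NOT x2 = NOT True = False
N3 = N0 AND N1 AND x1 = True AND True AND False = False
N4 = N3 OR x2 = False OR True = True
N6 = N2 OR N4 = False OR True = True

N1 = True, N3 = False, N6 = True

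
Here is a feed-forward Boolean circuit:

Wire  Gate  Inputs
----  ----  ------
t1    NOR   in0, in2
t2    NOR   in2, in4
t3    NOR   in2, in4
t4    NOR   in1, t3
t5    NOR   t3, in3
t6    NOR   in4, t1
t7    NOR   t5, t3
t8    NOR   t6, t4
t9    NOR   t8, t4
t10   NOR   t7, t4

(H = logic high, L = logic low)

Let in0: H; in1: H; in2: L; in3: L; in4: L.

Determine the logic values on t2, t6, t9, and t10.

t1 = in0 NOR in2 = H NOR L = L
t2 = in2 NOR in4 = L NOR L = H
t3 = in2 NOR in4 = L NOR L = H
t4 = in1 NOR t3 = H NOR H = L
t5 = t3 NOR in3 = H NOR L = L
t6 = in4 NOR t1 = L NOR L = H
t7 = t5 NOR t3 = L NOR H = L
t8 = t6 NOR t4 = H NOR L = L
t9 = t8 NOR t4 = L NOR L = H
t10 = t7 NOR t4 = L NOR L = H

t2 = H  t6 = H  t9 = H  t10 = H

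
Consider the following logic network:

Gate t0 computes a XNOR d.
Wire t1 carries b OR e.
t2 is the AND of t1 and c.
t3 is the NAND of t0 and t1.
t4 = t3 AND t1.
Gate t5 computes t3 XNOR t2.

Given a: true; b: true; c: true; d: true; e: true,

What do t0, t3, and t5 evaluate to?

t0 = a XNOR d = true XNOR true = true
t1 = b OR e = true OR true = true
t2 = t1 AND c = true AND true = true
t3 = t0 NAND t1 = true NAND true = false
t5 = t3 XNOR t2 = false XNOR true = false

t0 = true, t3 = false, t5 = false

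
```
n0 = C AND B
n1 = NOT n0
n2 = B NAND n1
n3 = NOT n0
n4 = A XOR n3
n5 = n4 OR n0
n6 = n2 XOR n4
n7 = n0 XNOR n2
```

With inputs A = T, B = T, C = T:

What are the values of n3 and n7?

n0 = C AND B = T AND T = T
n1 = NOT n0 = NOT T = F
n2 = B NAND n1 = T NAND F = T
n3 = NOT n0 = NOT T = F
n7 = n0 XNOR n2 = T XNOR T = T

n3 = F, n7 = T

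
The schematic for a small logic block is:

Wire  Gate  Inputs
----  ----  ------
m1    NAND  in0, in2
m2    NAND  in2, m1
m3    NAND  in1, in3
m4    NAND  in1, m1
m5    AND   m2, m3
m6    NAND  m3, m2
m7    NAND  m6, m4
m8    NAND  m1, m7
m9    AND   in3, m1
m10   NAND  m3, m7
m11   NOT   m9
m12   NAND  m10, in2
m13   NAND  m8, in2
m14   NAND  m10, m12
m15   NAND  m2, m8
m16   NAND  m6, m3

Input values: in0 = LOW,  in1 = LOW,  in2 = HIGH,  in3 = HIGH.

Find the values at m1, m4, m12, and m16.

m1 = in0 NAND in2 = LOW NAND HIGH = HIGH
m2 = in2 NAND m1 = HIGH NAND HIGH = LOW
m3 = in1 NAND in3 = LOW NAND HIGH = HIGH
m4 = in1 NAND m1 = LOW NAND HIGH = HIGH
m6 = m3 NAND m2 = HIGH NAND LOW = HIGH
m7 = m6 NAND m4 = HIGH NAND HIGH = LOW
m10 = m3 NAND m7 = HIGH NAND LOW = HIGH
m12 = m10 NAND in2 = HIGH NAND HIGH = LOW
m16 = m6 NAND m3 = HIGH NAND HIGH = LOW

m1 = HIGH; m4 = HIGH; m12 = LOW; m16 = LOW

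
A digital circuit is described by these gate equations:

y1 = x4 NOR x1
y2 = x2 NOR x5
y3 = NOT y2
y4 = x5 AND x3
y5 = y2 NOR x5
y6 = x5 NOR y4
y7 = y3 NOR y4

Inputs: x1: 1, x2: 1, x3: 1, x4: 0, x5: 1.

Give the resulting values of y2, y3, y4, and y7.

y2 = x2 NOR x5 = 1 NOR 1 = 0
y3 = NOT y2 = NOT 0 = 1
y4 = x5 AND x3 = 1 AND 1 = 1
y7 = y3 NOR y4 = 1 NOR 1 = 0

y2 = 0, y3 = 1, y4 = 1, y7 = 0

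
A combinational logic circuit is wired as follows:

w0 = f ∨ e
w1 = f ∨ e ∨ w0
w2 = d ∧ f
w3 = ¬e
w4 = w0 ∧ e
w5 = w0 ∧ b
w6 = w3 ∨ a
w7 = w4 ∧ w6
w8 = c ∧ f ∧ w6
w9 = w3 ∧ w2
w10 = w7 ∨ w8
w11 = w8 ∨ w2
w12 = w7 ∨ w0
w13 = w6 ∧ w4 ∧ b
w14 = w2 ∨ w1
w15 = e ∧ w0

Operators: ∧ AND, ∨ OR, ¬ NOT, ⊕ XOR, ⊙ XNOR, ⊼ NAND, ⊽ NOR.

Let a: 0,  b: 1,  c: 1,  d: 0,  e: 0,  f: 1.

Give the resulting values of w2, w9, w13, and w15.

w0 = f OR e = 1 OR 0 = 1
w2 = d AND f = 0 AND 1 = 0
w3 = NOT e = NOT 0 = 1
w4 = w0 AND e = 1 AND 0 = 0
w6 = w3 OR a = 1 OR 0 = 1
w9 = w3 AND w2 = 1 AND 0 = 0
w13 = w6 AND w4 AND b = 1 AND 0 AND 1 = 0
w15 = e AND w0 = 0 AND 1 = 0

w2 = 0, w9 = 0, w13 = 0, w15 = 0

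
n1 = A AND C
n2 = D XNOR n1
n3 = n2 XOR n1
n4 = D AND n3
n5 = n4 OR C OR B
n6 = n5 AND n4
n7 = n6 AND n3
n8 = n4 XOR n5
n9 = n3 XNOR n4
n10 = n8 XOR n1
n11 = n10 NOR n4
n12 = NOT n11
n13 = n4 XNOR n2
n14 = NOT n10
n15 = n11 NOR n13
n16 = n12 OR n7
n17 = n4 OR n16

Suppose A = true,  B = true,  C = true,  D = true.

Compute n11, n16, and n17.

n11 = true, n16 = false, n17 = false

n1 = A AND C = true AND true = true
n2 = D XNOR n1 = true XNOR true = true
n3 = n2 XOR n1 = true XOR true = false
n4 = D AND n3 = true AND false = false
n5 = n4 OR C OR B = false OR true OR true = true
n6 = n5 AND n4 = true AND false = false
n7 = n6 AND n3 = false AND false = false
n8 = n4 XOR n5 = false XOR true = true
n10 = n8 XOR n1 = true XOR true = false
n11 = n10 NOR n4 = false NOR false = true
n12 = NOT n11 = NOT true = false
n16 = n12 OR n7 = false OR false = false
n17 = n4 OR n16 = false OR false = false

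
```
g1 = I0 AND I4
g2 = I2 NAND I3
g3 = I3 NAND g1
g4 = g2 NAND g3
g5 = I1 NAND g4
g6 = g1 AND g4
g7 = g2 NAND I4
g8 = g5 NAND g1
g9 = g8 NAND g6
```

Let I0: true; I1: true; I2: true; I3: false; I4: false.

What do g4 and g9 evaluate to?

g1 = I0 AND I4 = true AND false = false
g2 = I2 NAND I3 = true NAND false = true
g3 = I3 NAND g1 = false NAND false = true
g4 = g2 NAND g3 = true NAND true = false
g5 = I1 NAND g4 = true NAND false = true
g6 = g1 AND g4 = false AND false = false
g8 = g5 NAND g1 = true NAND false = true
g9 = g8 NAND g6 = true NAND false = true

g4 = false, g9 = true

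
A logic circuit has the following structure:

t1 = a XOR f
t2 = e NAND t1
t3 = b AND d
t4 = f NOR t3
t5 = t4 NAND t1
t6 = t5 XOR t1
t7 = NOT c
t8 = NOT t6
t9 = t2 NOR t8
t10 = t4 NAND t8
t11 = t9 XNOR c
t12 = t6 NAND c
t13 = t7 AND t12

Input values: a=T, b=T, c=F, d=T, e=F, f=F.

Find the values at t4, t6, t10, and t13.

t1 = a XOR f = T XOR F = T
t3 = b AND d = T AND T = T
t4 = f NOR t3 = F NOR T = F
t5 = t4 NAND t1 = F NAND T = T
t6 = t5 XOR t1 = T XOR T = F
t7 = NOT c = NOT F = T
t8 = NOT t6 = NOT F = T
t10 = t4 NAND t8 = F NAND T = T
t12 = t6 NAND c = F NAND F = T
t13 = t7 AND t12 = T AND T = T

t4 = F, t6 = F, t10 = T, t13 = T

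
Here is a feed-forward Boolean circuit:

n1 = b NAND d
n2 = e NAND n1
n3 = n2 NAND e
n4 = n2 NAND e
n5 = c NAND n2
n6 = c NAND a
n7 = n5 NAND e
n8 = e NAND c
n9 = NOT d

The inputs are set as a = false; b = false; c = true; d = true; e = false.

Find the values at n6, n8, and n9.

n6 = c NAND a = true NAND false = true
n8 = e NAND c = false NAND true = true
n9 = NOT d = NOT true = false

n6 = true, n8 = true, n9 = false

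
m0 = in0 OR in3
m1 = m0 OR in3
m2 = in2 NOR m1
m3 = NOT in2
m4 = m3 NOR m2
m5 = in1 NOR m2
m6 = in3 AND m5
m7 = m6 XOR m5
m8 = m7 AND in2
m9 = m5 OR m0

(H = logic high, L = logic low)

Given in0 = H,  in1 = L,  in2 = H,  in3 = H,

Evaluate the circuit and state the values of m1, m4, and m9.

m1 = H, m4 = H, m9 = H

m0 = in0 OR in3 = H OR H = H
m1 = m0 OR in3 = H OR H = H
m2 = in2 NOR m1 = H NOR H = L
m3 = NOT in2 = NOT H = L
m4 = m3 NOR m2 = L NOR L = H
m5 = in1 NOR m2 = L NOR L = H
m9 = m5 OR m0 = H OR H = H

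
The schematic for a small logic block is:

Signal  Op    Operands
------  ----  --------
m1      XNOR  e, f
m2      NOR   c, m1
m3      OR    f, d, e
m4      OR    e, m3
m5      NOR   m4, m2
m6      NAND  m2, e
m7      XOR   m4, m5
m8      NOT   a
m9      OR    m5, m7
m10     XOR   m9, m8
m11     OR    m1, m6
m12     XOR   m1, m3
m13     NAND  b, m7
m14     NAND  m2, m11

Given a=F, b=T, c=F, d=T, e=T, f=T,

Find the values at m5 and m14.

m1 = e XNOR f = T XNOR T = T
m2 = c NOR m1 = F NOR T = F
m3 = f OR d OR e = T OR T OR T = T
m4 = e OR m3 = T OR T = T
m5 = m4 NOR m2 = T NOR F = F
m6 = m2 NAND e = F NAND T = T
m11 = m1 OR m6 = T OR T = T
m14 = m2 NAND m11 = F NAND T = T

m5 = F, m14 = T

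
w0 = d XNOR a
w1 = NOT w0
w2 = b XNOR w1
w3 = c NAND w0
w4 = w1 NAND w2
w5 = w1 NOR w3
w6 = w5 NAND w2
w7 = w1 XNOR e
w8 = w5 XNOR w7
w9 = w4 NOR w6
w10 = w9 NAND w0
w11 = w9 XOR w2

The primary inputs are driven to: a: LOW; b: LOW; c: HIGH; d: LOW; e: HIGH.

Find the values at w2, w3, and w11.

w2 = HIGH, w3 = LOW, w11 = HIGH

w0 = d XNOR a = LOW XNOR LOW = HIGH
w1 = NOT w0 = NOT HIGH = LOW
w2 = b XNOR w1 = LOW XNOR LOW = HIGH
w3 = c NAND w0 = HIGH NAND HIGH = LOW
w4 = w1 NAND w2 = LOW NAND HIGH = HIGH
w5 = w1 NOR w3 = LOW NOR LOW = HIGH
w6 = w5 NAND w2 = HIGH NAND HIGH = LOW
w9 = w4 NOR w6 = HIGH NOR LOW = LOW
w11 = w9 XOR w2 = LOW XOR HIGH = HIGH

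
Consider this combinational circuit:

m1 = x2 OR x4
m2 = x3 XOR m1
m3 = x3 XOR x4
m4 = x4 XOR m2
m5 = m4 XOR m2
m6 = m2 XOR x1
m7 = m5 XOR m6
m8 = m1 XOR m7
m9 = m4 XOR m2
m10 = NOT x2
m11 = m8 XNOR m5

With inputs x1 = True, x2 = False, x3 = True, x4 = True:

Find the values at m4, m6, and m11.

m1 = x2 OR x4 = False OR True = True
m2 = x3 XOR m1 = True XOR True = False
m4 = x4 XOR m2 = True XOR False = True
m5 = m4 XOR m2 = True XOR False = True
m6 = m2 XOR x1 = False XOR True = True
m7 = m5 XOR m6 = True XOR True = False
m8 = m1 XOR m7 = True XOR False = True
m11 = m8 XNOR m5 = True XNOR True = True

m4 = True  m6 = True  m11 = True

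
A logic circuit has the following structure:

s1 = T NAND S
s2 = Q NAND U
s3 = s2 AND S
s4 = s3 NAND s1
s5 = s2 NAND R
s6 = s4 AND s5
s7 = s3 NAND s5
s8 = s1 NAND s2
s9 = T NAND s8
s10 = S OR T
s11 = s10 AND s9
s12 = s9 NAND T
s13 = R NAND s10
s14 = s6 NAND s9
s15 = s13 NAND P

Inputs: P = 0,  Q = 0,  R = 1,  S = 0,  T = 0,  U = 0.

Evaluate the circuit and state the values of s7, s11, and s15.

s7 = 1; s11 = 0; s15 = 1

s1 = T NAND S = 0 NAND 0 = 1
s2 = Q NAND U = 0 NAND 0 = 1
s3 = s2 AND S = 1 AND 0 = 0
s5 = s2 NAND R = 1 NAND 1 = 0
s7 = s3 NAND s5 = 0 NAND 0 = 1
s8 = s1 NAND s2 = 1 NAND 1 = 0
s9 = T NAND s8 = 0 NAND 0 = 1
s10 = S OR T = 0 OR 0 = 0
s11 = s10 AND s9 = 0 AND 1 = 0
s13 = R NAND s10 = 1 NAND 0 = 1
s15 = s13 NAND P = 1 NAND 0 = 1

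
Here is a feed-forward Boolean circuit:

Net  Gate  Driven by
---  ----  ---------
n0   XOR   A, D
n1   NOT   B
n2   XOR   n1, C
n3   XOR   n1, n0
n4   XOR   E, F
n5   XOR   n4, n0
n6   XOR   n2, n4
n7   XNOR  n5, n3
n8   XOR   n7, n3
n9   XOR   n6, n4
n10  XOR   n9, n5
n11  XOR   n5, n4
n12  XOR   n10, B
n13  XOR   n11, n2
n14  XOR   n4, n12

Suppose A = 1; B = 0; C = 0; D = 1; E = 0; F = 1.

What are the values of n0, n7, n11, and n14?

n0 = A XOR D = 1 XOR 1 = 0
n1 = NOT B = NOT 0 = 1
n2 = n1 XOR C = 1 XOR 0 = 1
n3 = n1 XOR n0 = 1 XOR 0 = 1
n4 = E XOR F = 0 XOR 1 = 1
n5 = n4 XOR n0 = 1 XOR 0 = 1
n6 = n2 XOR n4 = 1 XOR 1 = 0
n7 = n5 XNOR n3 = 1 XNOR 1 = 1
n9 = n6 XOR n4 = 0 XOR 1 = 1
n10 = n9 XOR n5 = 1 XOR 1 = 0
n11 = n5 XOR n4 = 1 XOR 1 = 0
n12 = n10 XOR B = 0 XOR 0 = 0
n14 = n4 XOR n12 = 1 XOR 0 = 1

n0 = 0, n7 = 1, n11 = 0, n14 = 1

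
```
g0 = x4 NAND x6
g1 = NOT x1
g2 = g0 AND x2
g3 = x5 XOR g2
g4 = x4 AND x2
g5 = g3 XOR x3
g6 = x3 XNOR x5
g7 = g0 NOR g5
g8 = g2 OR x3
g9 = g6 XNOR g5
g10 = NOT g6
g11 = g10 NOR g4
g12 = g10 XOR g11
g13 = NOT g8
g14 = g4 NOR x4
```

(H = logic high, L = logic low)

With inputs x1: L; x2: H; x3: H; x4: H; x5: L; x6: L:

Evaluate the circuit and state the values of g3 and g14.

g0 = x4 NAND x6 = H NAND L = H
g2 = g0 AND x2 = H AND H = H
g3 = x5 XOR g2 = L XOR H = H
g4 = x4 AND x2 = H AND H = H
g14 = g4 NOR x4 = H NOR H = L

g3 = H, g14 = L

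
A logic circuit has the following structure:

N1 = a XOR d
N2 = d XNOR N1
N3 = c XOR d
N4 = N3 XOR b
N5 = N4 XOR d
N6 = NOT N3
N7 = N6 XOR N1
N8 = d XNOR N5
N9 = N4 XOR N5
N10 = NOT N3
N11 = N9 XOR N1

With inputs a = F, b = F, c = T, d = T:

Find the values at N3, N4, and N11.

N3 = F, N4 = F, N11 = F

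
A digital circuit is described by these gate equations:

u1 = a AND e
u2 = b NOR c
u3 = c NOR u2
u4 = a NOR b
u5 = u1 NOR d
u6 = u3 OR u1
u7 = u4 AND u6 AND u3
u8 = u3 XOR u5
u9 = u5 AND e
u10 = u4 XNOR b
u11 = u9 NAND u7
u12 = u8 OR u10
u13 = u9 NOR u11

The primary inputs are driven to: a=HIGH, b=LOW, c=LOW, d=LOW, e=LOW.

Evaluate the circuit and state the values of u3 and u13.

u1 = a AND e = HIGH AND LOW = LOW
u2 = b NOR c = LOW NOR LOW = HIGH
u3 = c NOR u2 = LOW NOR HIGH = LOW
u4 = a NOR b = HIGH NOR LOW = LOW
u5 = u1 NOR d = LOW NOR LOW = HIGH
u6 = u3 OR u1 = LOW OR LOW = LOW
u7 = u4 AND u6 AND u3 = LOW AND LOW AND LOW = LOW
u9 = u5 AND e = HIGH AND LOW = LOW
u11 = u9 NAND u7 = LOW NAND LOW = HIGH
u13 = u9 NOR u11 = LOW NOR HIGH = LOW

u3 = LOW  u13 = LOW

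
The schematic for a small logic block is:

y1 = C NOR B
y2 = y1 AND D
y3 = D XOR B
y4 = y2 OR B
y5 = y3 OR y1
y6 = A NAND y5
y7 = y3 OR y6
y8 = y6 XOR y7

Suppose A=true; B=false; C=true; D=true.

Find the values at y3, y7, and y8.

y1 = C NOR B = true NOR false = false
y3 = D XOR B = true XOR false = true
y5 = y3 OR y1 = true OR false = true
y6 = A NAND y5 = true NAND true = false
y7 = y3 OR y6 = true OR false = true
y8 = y6 XOR y7 = false XOR true = true

y3 = true, y7 = true, y8 = true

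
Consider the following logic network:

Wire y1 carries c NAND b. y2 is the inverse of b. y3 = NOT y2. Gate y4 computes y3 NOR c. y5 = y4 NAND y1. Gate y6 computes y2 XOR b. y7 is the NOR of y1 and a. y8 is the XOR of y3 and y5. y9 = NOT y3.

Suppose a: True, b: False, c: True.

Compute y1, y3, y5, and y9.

y1 = c NAND b = True NAND False = True
y2 = NOT b = NOT False = True
y3 = NOT y2 = NOT True = False
y4 = y3 NOR c = False NOR True = False
y5 = y4 NAND y1 = False NAND True = True
y9 = NOT y3 = NOT False = True

y1 = True, y3 = False, y5 = True, y9 = True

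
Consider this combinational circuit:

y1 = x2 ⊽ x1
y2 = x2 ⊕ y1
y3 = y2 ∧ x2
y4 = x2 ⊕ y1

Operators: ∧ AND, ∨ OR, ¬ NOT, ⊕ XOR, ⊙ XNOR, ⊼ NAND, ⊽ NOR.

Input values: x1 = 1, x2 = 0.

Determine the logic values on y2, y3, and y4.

y1 = x2 NOR x1 = 0 NOR 1 = 0
y2 = x2 XOR y1 = 0 XOR 0 = 0
y3 = y2 AND x2 = 0 AND 0 = 0
y4 = x2 XOR y1 = 0 XOR 0 = 0

y2 = 0; y3 = 0; y4 = 0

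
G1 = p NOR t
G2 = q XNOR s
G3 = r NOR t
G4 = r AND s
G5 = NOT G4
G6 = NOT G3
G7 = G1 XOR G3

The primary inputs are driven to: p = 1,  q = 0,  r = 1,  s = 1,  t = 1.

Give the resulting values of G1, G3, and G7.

G1 = p NOR t = 1 NOR 1 = 0
G3 = r NOR t = 1 NOR 1 = 0
G7 = G1 XOR G3 = 0 XOR 0 = 0

G1 = 0  G3 = 0  G7 = 0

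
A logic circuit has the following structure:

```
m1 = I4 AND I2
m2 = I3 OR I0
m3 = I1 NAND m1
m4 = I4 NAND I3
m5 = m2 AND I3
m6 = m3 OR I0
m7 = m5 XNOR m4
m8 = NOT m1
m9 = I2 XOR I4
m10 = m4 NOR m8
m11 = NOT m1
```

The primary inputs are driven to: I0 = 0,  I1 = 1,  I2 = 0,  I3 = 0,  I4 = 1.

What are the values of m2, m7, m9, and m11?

m2 = 0  m7 = 0  m9 = 1  m11 = 1

m1 = I4 AND I2 = 1 AND 0 = 0
m2 = I3 OR I0 = 0 OR 0 = 0
m4 = I4 NAND I3 = 1 NAND 0 = 1
m5 = m2 AND I3 = 0 AND 0 = 0
m7 = m5 XNOR m4 = 0 XNOR 1 = 0
m9 = I2 XOR I4 = 0 XOR 1 = 1
m11 = NOT m1 = NOT 0 = 1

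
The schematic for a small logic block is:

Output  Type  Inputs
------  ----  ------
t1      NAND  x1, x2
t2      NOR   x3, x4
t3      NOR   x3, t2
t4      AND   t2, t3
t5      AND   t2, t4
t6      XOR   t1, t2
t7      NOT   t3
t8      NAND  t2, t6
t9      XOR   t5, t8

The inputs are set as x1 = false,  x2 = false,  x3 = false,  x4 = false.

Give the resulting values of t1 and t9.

t1 = x1 NAND x2 = false NAND false = true
t2 = x3 NOR x4 = false NOR false = true
t3 = x3 NOR t2 = false NOR true = false
t4 = t2 AND t3 = true AND false = false
t5 = t2 AND t4 = true AND false = false
t6 = t1 XOR t2 = true XOR true = false
t8 = t2 NAND t6 = true NAND false = true
t9 = t5 XOR t8 = false XOR true = true

t1 = true, t9 = true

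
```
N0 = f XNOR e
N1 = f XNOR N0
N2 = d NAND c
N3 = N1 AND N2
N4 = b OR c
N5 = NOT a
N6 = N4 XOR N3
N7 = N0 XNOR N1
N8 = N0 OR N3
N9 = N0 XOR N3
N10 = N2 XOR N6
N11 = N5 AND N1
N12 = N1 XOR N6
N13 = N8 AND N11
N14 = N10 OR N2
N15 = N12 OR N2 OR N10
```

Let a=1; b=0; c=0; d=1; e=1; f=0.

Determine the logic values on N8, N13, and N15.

N8 = 1  N13 = 0  N15 = 1

N0 = f XNOR e = 0 XNOR 1 = 0
N1 = f XNOR N0 = 0 XNOR 0 = 1
N2 = d NAND c = 1 NAND 0 = 1
N3 = N1 AND N2 = 1 AND 1 = 1
N4 = b OR c = 0 OR 0 = 0
N5 = NOT a = NOT 1 = 0
N6 = N4 XOR N3 = 0 XOR 1 = 1
N8 = N0 OR N3 = 0 OR 1 = 1
N10 = N2 XOR N6 = 1 XOR 1 = 0
N11 = N5 AND N1 = 0 AND 1 = 0
N12 = N1 XOR N6 = 1 XOR 1 = 0
N13 = N8 AND N11 = 1 AND 0 = 0
N15 = N12 OR N2 OR N10 = 0 OR 1 OR 0 = 1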